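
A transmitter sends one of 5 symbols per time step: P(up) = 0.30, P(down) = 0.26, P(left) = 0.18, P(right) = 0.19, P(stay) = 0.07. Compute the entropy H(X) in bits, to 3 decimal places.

H = −Σ pᵢ log₂ pᵢ.
−0.30·log₂(0.30) = 0.5211
−0.26·log₂(0.26) = 0.5053
−0.18·log₂(0.18) = 0.4453
−0.19·log₂(0.19) = 0.4552
−0.07·log₂(0.07) = 0.2686
Sum ≈ 2.1955 → 2.195 bits.

2.195 bits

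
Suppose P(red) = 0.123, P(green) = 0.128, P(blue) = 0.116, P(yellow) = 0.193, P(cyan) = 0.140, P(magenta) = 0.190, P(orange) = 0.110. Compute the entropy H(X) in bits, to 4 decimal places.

2.7727 bits

H = −Σ pᵢ log₂ pᵢ.
−0.123·log₂(0.123) = 0.3719
−0.128·log₂(0.128) = 0.3796
−0.116·log₂(0.116) = 0.3605
−0.193·log₂(0.193) = 0.4581
−0.140·log₂(0.140) = 0.3971
−0.190·log₂(0.190) = 0.4552
−0.110·log₂(0.110) = 0.3503
Sum ≈ 2.7727 → 2.7727 bits.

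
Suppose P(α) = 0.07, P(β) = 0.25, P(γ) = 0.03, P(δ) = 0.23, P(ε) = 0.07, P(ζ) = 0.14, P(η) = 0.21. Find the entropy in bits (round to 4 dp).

H = −Σ pᵢ log₂ pᵢ.
−0.07·log₂(0.07) = 0.2686
−0.25·log₂(0.25) = 0.5000
−0.03·log₂(0.03) = 0.1518
−0.23·log₂(0.23) = 0.4877
−0.07·log₂(0.07) = 0.2686
−0.14·log₂(0.14) = 0.3971
−0.21·log₂(0.21) = 0.4728
Sum ≈ 2.5465 → 2.5465 bits.

2.5465 bits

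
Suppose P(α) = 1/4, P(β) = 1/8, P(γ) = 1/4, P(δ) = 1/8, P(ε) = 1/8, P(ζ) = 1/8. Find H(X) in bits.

2.5 bits

Each probability is a power of 1/2, so log₂(1/p) is an integer.
H = Σ p·log₂(1/p) = 1/4·2 + 1/8·3 + 1/4·2 + 1/8·3 + 1/8·3 + 1/8·3 = 2.5 bits.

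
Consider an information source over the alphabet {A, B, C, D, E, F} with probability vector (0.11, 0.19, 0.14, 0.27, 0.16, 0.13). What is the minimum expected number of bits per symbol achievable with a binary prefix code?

Repeatedly combine the two least-probable nodes; the expected code length is the sum of the merged weights.
merge 11/100 + 13/100 → 6/25
merge 7/50 + 4/25 → 3/10
merge 19/100 + 6/25 → 43/100
merge 27/100 + 3/10 → 57/100
merge 43/100 + 57/100 → 1
L = 6/25 + 3/10 + 43/100 + 57/100 + 1 = 127/50 = 2.54 bits/symbol.

2.54 bits/symbol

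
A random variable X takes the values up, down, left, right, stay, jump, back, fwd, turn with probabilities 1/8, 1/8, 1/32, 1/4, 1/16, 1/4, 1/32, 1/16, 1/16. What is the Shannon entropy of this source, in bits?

Each probability is a power of 1/2, so log₂(1/p) is an integer.
H = Σ p·log₂(1/p) = 1/8·3 + 1/8·3 + 1/32·5 + 1/4·2 + 1/16·4 + 1/4·2 + 1/32·5 + 1/16·4 + 1/16·4 = 2.8125 bits.

2.8125 bits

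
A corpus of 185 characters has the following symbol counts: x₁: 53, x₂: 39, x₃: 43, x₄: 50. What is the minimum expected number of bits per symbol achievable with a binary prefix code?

2 bits/symbol

Probabilities are the counts divided by 185.
Repeatedly combine the two least-probable nodes; the expected code length is the sum of the merged weights.
merge 39/185 + 43/185 → 82/185
merge 10/37 + 53/185 → 103/185
merge 82/185 + 103/185 → 1
L = 82/185 + 103/185 + 1 = 2 bits/symbol.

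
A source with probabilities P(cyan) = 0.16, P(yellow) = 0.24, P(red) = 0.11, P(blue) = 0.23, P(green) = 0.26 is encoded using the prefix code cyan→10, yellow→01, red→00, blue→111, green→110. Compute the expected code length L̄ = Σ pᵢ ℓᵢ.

L̄ = Σ pᵢ·ℓᵢ = 0.16·2 + 0.24·2 + 0.11·2 + 0.23·3 + 0.26·3 = 2.49 bits/symbol.

2.49 bits/symbol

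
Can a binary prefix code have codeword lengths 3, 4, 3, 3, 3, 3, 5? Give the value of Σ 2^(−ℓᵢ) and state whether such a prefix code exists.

With common denominator 2^5 = 32: Σ 2^(−ℓᵢ) = 4/32 + 2/32 + 4/32 + 4/32 + 4/32 + 4/32 + 1/32 = 23/32 = 0.71875.
Kraft's inequality requires Σ ≤ 1; here Σ = 0.71875 ≤ 1, so such a prefix code exists.

0.71875; yes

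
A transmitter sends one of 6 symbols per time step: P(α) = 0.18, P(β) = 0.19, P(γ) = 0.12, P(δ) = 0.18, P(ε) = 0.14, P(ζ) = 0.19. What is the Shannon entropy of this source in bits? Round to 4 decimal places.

H = −Σ pᵢ log₂ pᵢ.
−0.18·log₂(0.18) = 0.4453
−0.19·log₂(0.19) = 0.4552
−0.12·log₂(0.12) = 0.3671
−0.18·log₂(0.18) = 0.4453
−0.14·log₂(0.14) = 0.3971
−0.19·log₂(0.19) = 0.4552
Sum ≈ 2.5652 → 2.5652 bits.

2.5652 bits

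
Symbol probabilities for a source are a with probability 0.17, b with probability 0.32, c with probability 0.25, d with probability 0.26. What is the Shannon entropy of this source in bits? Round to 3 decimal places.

1.966 bits

H = −Σ pᵢ log₂ pᵢ.
−0.17·log₂(0.17) = 0.4346
−0.32·log₂(0.32) = 0.5260
−0.25·log₂(0.25) = 0.5000
−0.26·log₂(0.26) = 0.5053
Sum ≈ 1.9659 → 1.966 bits.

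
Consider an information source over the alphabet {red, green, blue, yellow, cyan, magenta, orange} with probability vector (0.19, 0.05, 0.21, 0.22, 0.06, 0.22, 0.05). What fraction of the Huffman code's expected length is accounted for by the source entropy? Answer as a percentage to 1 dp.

98.3%

Entropy H = −Σ p log₂ p ≈ 2.5649 bits.
Huffman merges: 1/20+1/20→1/10; 3/50+1/10→4/25; 4/25+19/100→7/20; 21/100+11/50→43/100; 11/50+7/20→57/100; 43/100+57/100→1. L = 261/100 ≈ 2.6100.
Efficiency = H/L = 2.5649/2.6100 = 98.3%.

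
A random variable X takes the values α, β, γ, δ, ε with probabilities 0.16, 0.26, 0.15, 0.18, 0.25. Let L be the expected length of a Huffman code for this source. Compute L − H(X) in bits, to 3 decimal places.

0.026 bits

Entropy H = −Σ p log₂ p ≈ 2.2842 bits.
Huffman merges: 3/20+4/25→31/100; 9/50+1/4→43/100; 13/50+31/100→57/100; 43/100+57/100→1. L = 231/100 ≈ 2.3100.
L − H = 2.3100 − 2.2842 = 0.026 bits.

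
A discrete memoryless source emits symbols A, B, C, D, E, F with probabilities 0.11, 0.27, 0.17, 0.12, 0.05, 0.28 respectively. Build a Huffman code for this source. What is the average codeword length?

2.44 bits/symbol

Repeatedly combine the two least-probable nodes; the expected code length is the sum of the merged weights.
merge 1/20 + 11/100 → 4/25
merge 3/25 + 4/25 → 7/25
merge 17/100 + 27/100 → 11/25
merge 7/25 + 7/25 → 14/25
merge 11/25 + 14/25 → 1
L = 4/25 + 7/25 + 11/25 + 14/25 + 1 = 61/25 = 2.44 bits/symbol.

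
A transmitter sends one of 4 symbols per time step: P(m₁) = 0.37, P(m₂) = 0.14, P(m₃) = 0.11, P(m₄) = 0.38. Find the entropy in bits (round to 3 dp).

1.809 bits

H = −Σ pᵢ log₂ pᵢ.
−0.37·log₂(0.37) = 0.5307
−0.14·log₂(0.14) = 0.3971
−0.11·log₂(0.11) = 0.3503
−0.38·log₂(0.38) = 0.5305
Sum ≈ 1.8086 → 1.809 bits.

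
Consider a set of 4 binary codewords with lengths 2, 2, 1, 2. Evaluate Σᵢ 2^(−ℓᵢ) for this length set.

With common denominator 2^2 = 4: Σ 2^(−ℓᵢ) = 1/4 + 1/4 + 2/4 + 1/4 = 5/4 = 1.25.

1.25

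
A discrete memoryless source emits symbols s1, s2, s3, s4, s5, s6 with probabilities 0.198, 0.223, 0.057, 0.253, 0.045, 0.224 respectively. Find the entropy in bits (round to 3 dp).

2.367 bits

H = −Σ pᵢ log₂ pᵢ.
−0.198·log₂(0.198) = 0.4626
−0.223·log₂(0.223) = 0.4828
−0.057·log₂(0.057) = 0.2356
−0.253·log₂(0.253) = 0.5016
−0.045·log₂(0.045) = 0.2013
−0.224·log₂(0.224) = 0.4835
Sum ≈ 2.3674 → 2.367 bits.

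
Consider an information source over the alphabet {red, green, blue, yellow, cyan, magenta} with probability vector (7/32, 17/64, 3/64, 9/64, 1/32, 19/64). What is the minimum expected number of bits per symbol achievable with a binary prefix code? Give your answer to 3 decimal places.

2.297 bits/symbol

Repeatedly combine the two least-probable nodes; the expected code length is the sum of the merged weights.
merge 1/32 + 3/64 → 5/64
merge 5/64 + 9/64 → 7/32
merge 7/32 + 7/32 → 7/16
merge 17/64 + 19/64 → 9/16
merge 7/16 + 9/16 → 1
L = 5/64 + 7/32 + 7/16 + 9/16 + 1 = 147/64 ≈ 2.297 bits/symbol.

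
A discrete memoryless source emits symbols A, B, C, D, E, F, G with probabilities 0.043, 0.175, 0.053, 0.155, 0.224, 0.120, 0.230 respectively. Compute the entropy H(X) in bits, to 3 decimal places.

2.615 bits

H = −Σ pᵢ log₂ pᵢ.
−0.043·log₂(0.043) = 0.1952
−0.175·log₂(0.175) = 0.4401
−0.053·log₂(0.053) = 0.2246
−0.155·log₂(0.155) = 0.4169
−0.224·log₂(0.224) = 0.4835
−0.120·log₂(0.120) = 0.3671
−0.230·log₂(0.230) = 0.4877
Sum ≈ 2.6150 → 2.615 bits.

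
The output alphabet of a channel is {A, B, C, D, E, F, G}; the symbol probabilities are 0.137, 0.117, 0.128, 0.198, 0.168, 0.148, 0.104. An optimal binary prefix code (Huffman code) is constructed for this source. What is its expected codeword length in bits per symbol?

2.802 bits/symbol

Repeatedly combine the two least-probable nodes; the expected code length is the sum of the merged weights.
merge 13/125 + 117/1000 → 221/1000
merge 16/125 + 137/1000 → 53/200
merge 37/250 + 21/125 → 79/250
merge 99/500 + 221/1000 → 419/1000
merge 53/200 + 79/250 → 581/1000
merge 419/1000 + 581/1000 → 1
L = 221/1000 + 53/200 + 79/250 + 419/1000 + 581/1000 + 1 = 1401/500 = 2.802 bits/symbol.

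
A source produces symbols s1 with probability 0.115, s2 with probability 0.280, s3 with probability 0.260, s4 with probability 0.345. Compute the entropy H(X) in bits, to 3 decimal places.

H = −Σ pᵢ log₂ pᵢ.
−0.115·log₂(0.115) = 0.3588
−0.280·log₂(0.280) = 0.5142
−0.260·log₂(0.260) = 0.5053
−0.345·log₂(0.345) = 0.5297
Sum ≈ 1.9080 → 1.908 bits.

1.908 bits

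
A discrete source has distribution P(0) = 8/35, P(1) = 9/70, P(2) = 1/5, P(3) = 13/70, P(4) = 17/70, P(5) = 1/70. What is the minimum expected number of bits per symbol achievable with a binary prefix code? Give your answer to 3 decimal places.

2.471 bits/symbol

Repeatedly combine the two least-probable nodes; the expected code length is the sum of the merged weights.
merge 1/70 + 9/70 → 1/7
merge 1/7 + 13/70 → 23/70
merge 1/5 + 8/35 → 3/7
merge 17/70 + 23/70 → 4/7
merge 3/7 + 4/7 → 1
L = 1/7 + 23/70 + 3/7 + 4/7 + 1 = 173/70 ≈ 2.471 bits/symbol.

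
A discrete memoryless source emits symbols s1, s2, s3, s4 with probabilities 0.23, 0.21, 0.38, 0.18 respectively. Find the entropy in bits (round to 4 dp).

1.9363 bits

H = −Σ pᵢ log₂ pᵢ.
−0.23·log₂(0.23) = 0.4877
−0.21·log₂(0.21) = 0.4728
−0.38·log₂(0.38) = 0.5305
−0.18·log₂(0.18) = 0.4453
Sum ≈ 1.9363 → 1.9363 bits.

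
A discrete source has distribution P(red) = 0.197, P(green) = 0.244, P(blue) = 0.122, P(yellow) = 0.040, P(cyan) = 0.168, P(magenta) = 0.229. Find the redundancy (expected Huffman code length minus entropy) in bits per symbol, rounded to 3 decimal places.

0.058 bits

Entropy H = −Σ p log₂ p ≈ 2.4336 bits.
Huffman merges: 1/25+61/500→81/500; 81/500+21/125→33/100; 197/1000+229/1000→213/500; 61/250+33/100→287/500; 213/500+287/500→1. L = 623/250 ≈ 2.4920.
L − H = 2.4920 − 2.4336 = 0.058 bits.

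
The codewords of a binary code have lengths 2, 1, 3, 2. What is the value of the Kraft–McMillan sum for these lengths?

1.125

With common denominator 2^3 = 8: Σ 2^(−ℓᵢ) = 2/8 + 4/8 + 1/8 + 2/8 = 9/8 = 1.125.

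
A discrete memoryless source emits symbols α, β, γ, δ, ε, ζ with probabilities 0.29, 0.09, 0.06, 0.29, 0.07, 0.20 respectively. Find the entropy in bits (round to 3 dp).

2.325 bits

H = −Σ pᵢ log₂ pᵢ.
−0.29·log₂(0.29) = 0.5179
−0.09·log₂(0.09) = 0.3127
−0.06·log₂(0.06) = 0.2435
−0.29·log₂(0.29) = 0.5179
−0.07·log₂(0.07) = 0.2686
−0.20·log₂(0.20) = 0.4644
Sum ≈ 2.3249 → 2.325 bits.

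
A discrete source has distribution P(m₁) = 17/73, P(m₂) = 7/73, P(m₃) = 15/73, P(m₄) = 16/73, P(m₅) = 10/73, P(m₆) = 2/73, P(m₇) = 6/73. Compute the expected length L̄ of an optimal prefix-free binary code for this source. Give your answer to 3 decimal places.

2.658 bits/symbol

Repeatedly combine the two least-probable nodes; the expected code length is the sum of the merged weights.
merge 2/73 + 6/73 → 8/73
merge 7/73 + 8/73 → 15/73
merge 10/73 + 15/73 → 25/73
merge 15/73 + 16/73 → 31/73
merge 17/73 + 25/73 → 42/73
merge 31/73 + 42/73 → 1
L = 8/73 + 15/73 + 25/73 + 31/73 + 42/73 + 1 = 194/73 ≈ 2.658 bits/symbol.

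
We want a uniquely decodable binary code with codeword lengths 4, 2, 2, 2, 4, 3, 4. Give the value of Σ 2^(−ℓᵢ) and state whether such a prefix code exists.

1.0625; no

With common denominator 2^4 = 16: Σ 2^(−ℓᵢ) = 1/16 + 4/16 + 4/16 + 4/16 + 1/16 + 2/16 + 1/16 = 17/16 = 1.0625.
Kraft's inequality requires Σ ≤ 1; here Σ = 1.0625 > 1, so no such prefix code exists.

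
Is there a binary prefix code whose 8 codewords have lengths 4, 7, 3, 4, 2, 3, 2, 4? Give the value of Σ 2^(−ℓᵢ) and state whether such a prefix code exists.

With common denominator 2^7 = 128: Σ 2^(−ℓᵢ) = 8/128 + 1/128 + 16/128 + 8/128 + 32/128 + 16/128 + 32/128 + 8/128 = 121/128 = 0.9453125.
Kraft's inequality requires Σ ≤ 1; here Σ = 0.9453125 ≤ 1, so such a prefix code exists.

0.9453125; yes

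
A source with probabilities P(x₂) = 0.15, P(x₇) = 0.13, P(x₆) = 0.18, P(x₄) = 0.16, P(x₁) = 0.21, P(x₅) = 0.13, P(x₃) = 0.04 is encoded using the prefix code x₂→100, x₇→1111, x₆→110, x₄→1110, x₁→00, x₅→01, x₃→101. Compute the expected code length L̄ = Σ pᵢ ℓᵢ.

L̄ = Σ pᵢ·ℓᵢ = 0.15·3 + 0.13·4 + 0.18·3 + 0.16·4 + 0.21·2 + 0.13·2 + 0.04·3 = 2.95 bits/symbol.

2.95 bits/symbol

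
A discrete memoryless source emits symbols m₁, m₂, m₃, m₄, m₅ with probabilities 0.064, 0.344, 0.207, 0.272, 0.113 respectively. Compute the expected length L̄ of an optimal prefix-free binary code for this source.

Repeatedly combine the two least-probable nodes; the expected code length is the sum of the merged weights.
merge 8/125 + 113/1000 → 177/1000
merge 177/1000 + 207/1000 → 48/125
merge 34/125 + 43/125 → 77/125
merge 48/125 + 77/125 → 1
L = 177/1000 + 48/125 + 77/125 + 1 = 2177/1000 = 2.177 bits/symbol.

2.177 bits/symbol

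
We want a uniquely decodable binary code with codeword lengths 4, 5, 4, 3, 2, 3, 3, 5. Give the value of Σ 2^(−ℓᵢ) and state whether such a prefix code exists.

With common denominator 2^5 = 32: Σ 2^(−ℓᵢ) = 2/32 + 1/32 + 2/32 + 4/32 + 8/32 + 4/32 + 4/32 + 1/32 = 26/32 = 0.8125.
Kraft's inequality requires Σ ≤ 1; here Σ = 0.8125 ≤ 1, so such a prefix code exists.

0.8125; yes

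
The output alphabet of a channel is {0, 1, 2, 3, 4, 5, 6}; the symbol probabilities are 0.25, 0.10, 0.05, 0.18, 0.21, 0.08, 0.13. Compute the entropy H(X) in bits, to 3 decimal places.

H = −Σ pᵢ log₂ pᵢ.
−0.25·log₂(0.25) = 0.5000
−0.10·log₂(0.10) = 0.3322
−0.05·log₂(0.05) = 0.2161
−0.18·log₂(0.18) = 0.4453
−0.21·log₂(0.21) = 0.4728
−0.08·log₂(0.08) = 0.2915
−0.13·log₂(0.13) = 0.3826
Sum ≈ 2.6406 → 2.641 bits.

2.641 bits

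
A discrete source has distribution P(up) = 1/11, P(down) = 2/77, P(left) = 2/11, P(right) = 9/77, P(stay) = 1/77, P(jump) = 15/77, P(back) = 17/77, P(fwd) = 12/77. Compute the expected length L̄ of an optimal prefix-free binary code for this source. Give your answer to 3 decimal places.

Repeatedly combine the two least-probable nodes; the expected code length is the sum of the merged weights.
merge 1/77 + 2/77 → 3/77
merge 3/77 + 1/11 → 10/77
merge 9/77 + 10/77 → 19/77
merge 12/77 + 2/11 → 26/77
merge 15/77 + 17/77 → 32/77
merge 19/77 + 26/77 → 45/77
merge 32/77 + 45/77 → 1
L = 3/77 + 10/77 + 19/77 + 26/77 + 32/77 + 45/77 + 1 = 212/77 ≈ 2.753 bits/symbol.

2.753 bits/symbol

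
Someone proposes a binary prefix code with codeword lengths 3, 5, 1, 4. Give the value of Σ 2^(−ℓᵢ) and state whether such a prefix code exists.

With common denominator 2^5 = 32: Σ 2^(−ℓᵢ) = 4/32 + 1/32 + 16/32 + 2/32 = 23/32 = 0.71875.
Kraft's inequality requires Σ ≤ 1; here Σ = 0.71875 ≤ 1, so such a prefix code exists.

0.71875; yes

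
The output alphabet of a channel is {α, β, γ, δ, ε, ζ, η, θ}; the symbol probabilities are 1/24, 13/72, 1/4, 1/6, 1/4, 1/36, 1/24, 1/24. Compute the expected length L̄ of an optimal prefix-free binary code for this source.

2.625 bits/symbol

Repeatedly combine the two least-probable nodes; the expected code length is the sum of the merged weights.
merge 1/36 + 1/24 → 5/72
merge 1/24 + 1/24 → 1/12
merge 5/72 + 1/12 → 11/72
merge 11/72 + 1/6 → 23/72
merge 13/72 + 1/4 → 31/72
merge 1/4 + 23/72 → 41/72
merge 31/72 + 41/72 → 1
L = 5/72 + 1/12 + 11/72 + 23/72 + 31/72 + 41/72 + 1 = 21/8 = 2.625 bits/symbol.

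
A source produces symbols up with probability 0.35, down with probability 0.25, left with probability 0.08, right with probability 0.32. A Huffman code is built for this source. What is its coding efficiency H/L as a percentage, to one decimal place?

93.3%

Entropy H = −Σ p log₂ p ≈ 1.8476 bits.
Huffman merges: 2/25+1/4→33/100; 8/25+33/100→13/20; 7/20+13/20→1. L = 99/50 ≈ 1.9800.
Efficiency = H/L = 1.8476/1.9800 = 93.3%.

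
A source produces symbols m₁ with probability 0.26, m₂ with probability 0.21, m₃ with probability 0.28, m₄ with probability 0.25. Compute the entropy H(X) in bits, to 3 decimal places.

H = −Σ pᵢ log₂ pᵢ.
−0.26·log₂(0.26) = 0.5053
−0.21·log₂(0.21) = 0.4728
−0.28·log₂(0.28) = 0.5142
−0.25·log₂(0.25) = 0.5000
Sum ≈ 1.9923 → 1.992 bits.

1.992 bits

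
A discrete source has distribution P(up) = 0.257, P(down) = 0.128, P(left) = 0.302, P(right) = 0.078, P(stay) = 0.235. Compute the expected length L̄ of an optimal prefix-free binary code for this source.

2.206 bits/symbol

Repeatedly combine the two least-probable nodes; the expected code length is the sum of the merged weights.
merge 39/500 + 16/125 → 103/500
merge 103/500 + 47/200 → 441/1000
merge 257/1000 + 151/500 → 559/1000
merge 441/1000 + 559/1000 → 1
L = 103/500 + 441/1000 + 559/1000 + 1 = 1103/500 = 2.206 bits/symbol.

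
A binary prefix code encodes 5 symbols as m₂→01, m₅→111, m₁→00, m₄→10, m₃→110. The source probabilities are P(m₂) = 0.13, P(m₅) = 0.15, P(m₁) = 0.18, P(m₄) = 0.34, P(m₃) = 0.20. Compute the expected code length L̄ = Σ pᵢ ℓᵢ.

2.35 bits/symbol

L̄ = Σ pᵢ·ℓᵢ = 0.13·2 + 0.15·3 + 0.18·2 + 0.34·2 + 0.20·3 = 2.35 bits/symbol.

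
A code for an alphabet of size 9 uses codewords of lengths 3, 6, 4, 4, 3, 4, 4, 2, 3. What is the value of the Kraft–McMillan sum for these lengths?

With common denominator 2^6 = 64: Σ 2^(−ℓᵢ) = 8/64 + 1/64 + 4/64 + 4/64 + 8/64 + 4/64 + 4/64 + 16/64 + 8/64 = 57/64 = 0.890625.

0.890625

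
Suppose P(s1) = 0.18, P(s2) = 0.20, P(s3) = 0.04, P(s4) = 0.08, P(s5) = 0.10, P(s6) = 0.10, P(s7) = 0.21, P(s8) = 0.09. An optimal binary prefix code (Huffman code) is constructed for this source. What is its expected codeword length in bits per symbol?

Repeatedly combine the two least-probable nodes; the expected code length is the sum of the merged weights.
merge 1/25 + 2/25 → 3/25
merge 9/100 + 1/10 → 19/100
merge 1/10 + 3/25 → 11/50
merge 9/50 + 19/100 → 37/100
merge 1/5 + 21/100 → 41/100
merge 11/50 + 37/100 → 59/100
merge 41/100 + 59/100 → 1
L = 3/25 + 19/100 + 11/50 + 37/100 + 41/100 + 59/100 + 1 = 29/10 = 2.9 bits/symbol.

2.9 bits/symbol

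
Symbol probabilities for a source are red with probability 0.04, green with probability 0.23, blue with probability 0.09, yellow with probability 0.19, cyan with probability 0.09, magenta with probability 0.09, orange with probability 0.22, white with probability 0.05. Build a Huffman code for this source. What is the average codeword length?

Repeatedly combine the two least-probable nodes; the expected code length is the sum of the merged weights.
merge 1/25 + 1/20 → 9/100
merge 9/100 + 9/100 → 9/50
merge 9/100 + 9/100 → 9/50
merge 9/50 + 9/50 → 9/25
merge 19/100 + 11/50 → 41/100
merge 23/100 + 9/25 → 59/100
merge 41/100 + 59/100 → 1
L = 9/100 + 9/50 + 9/50 + 9/25 + 41/100 + 59/100 + 1 = 281/100 = 2.81 bits/symbol.

2.81 bits/symbol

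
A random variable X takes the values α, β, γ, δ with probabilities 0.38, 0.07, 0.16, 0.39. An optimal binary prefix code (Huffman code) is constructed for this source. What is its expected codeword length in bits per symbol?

Repeatedly combine the two least-probable nodes; the expected code length is the sum of the merged weights.
merge 7/100 + 4/25 → 23/100
merge 23/100 + 19/50 → 61/100
merge 39/100 + 61/100 → 1
L = 23/100 + 61/100 + 1 = 46/25 = 1.84 bits/symbol.

1.84 bits/symbol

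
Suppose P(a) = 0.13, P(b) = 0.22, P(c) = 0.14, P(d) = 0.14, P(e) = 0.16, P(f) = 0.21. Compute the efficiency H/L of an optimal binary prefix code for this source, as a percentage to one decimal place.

Entropy H = −Σ p log₂ p ≈ 2.5533 bits.
Huffman merges: 13/100+7/50→27/100; 7/50+4/25→3/10; 21/100+11/50→43/100; 27/100+3/10→57/100; 43/100+57/100→1. L = 257/100 ≈ 2.5700.
Efficiency = H/L = 2.5533/2.5700 = 99.3%.

99.3%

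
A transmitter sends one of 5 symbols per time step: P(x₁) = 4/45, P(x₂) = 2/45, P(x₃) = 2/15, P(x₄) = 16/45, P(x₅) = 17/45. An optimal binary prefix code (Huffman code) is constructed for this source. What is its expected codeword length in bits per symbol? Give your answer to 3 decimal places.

2.022 bits/symbol

Repeatedly combine the two least-probable nodes; the expected code length is the sum of the merged weights.
merge 2/45 + 4/45 → 2/15
merge 2/15 + 2/15 → 4/15
merge 4/15 + 16/45 → 28/45
merge 17/45 + 28/45 → 1
L = 2/15 + 4/15 + 28/45 + 1 = 91/45 ≈ 2.022 bits/symbol.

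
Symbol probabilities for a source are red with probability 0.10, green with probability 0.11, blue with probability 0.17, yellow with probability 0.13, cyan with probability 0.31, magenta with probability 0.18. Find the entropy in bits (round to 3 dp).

H = −Σ pᵢ log₂ pᵢ.
−0.10·log₂(0.10) = 0.3322
−0.11·log₂(0.11) = 0.3503
−0.17·log₂(0.17) = 0.4346
−0.13·log₂(0.13) = 0.3826
−0.31·log₂(0.31) = 0.5238
−0.18·log₂(0.18) = 0.4453
Sum ≈ 2.4688 → 2.469 bits.

2.469 bits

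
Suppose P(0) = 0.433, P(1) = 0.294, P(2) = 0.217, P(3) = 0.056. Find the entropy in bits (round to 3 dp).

1.753 bits

H = −Σ pᵢ log₂ pᵢ.
−0.433·log₂(0.433) = 0.5229
−0.294·log₂(0.294) = 0.5192
−0.217·log₂(0.217) = 0.4783
−0.056·log₂(0.056) = 0.2329
Sum ≈ 1.7533 → 1.753 bits.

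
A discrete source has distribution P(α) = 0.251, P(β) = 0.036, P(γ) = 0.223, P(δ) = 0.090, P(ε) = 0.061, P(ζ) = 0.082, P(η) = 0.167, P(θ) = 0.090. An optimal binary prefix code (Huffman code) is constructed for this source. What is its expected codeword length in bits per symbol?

Repeatedly combine the two least-probable nodes; the expected code length is the sum of the merged weights.
merge 9/250 + 61/1000 → 97/1000
merge 41/500 + 9/100 → 43/250
merge 9/100 + 97/1000 → 187/1000
merge 167/1000 + 43/250 → 339/1000
merge 187/1000 + 223/1000 → 41/100
merge 251/1000 + 339/1000 → 59/100
merge 41/100 + 59/100 → 1
L = 97/1000 + 43/250 + 187/1000 + 339/1000 + 41/100 + 59/100 + 1 = 559/200 = 2.795 bits/symbol.

2.795 bits/symbol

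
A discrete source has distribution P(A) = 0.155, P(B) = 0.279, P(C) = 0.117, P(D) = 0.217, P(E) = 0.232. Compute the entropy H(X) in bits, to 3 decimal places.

H = −Σ pᵢ log₂ pᵢ.
−0.155·log₂(0.155) = 0.4169
−0.279·log₂(0.279) = 0.5138
−0.117·log₂(0.117) = 0.3622
−0.217·log₂(0.217) = 0.4783
−0.232·log₂(0.232) = 0.4890
Sum ≈ 2.2602 → 2.260 bits.

2.260 bits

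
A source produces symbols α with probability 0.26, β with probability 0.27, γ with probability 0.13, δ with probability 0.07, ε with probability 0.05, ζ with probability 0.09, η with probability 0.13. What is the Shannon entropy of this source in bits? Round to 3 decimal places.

2.578 bits

H = −Σ pᵢ log₂ pᵢ.
−0.26·log₂(0.26) = 0.5053
−0.27·log₂(0.27) = 0.5100
−0.13·log₂(0.13) = 0.3826
−0.07·log₂(0.07) = 0.2686
−0.05·log₂(0.05) = 0.2161
−0.09·log₂(0.09) = 0.3127
−0.13·log₂(0.13) = 0.3826
Sum ≈ 2.5779 → 2.578 bits.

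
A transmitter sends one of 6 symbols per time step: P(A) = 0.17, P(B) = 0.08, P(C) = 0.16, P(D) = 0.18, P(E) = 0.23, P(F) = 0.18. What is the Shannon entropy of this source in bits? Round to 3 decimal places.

H = −Σ pᵢ log₂ pᵢ.
−0.17·log₂(0.17) = 0.4346
−0.08·log₂(0.08) = 0.2915
−0.16·log₂(0.16) = 0.4230
−0.18·log₂(0.18) = 0.4453
−0.23·log₂(0.23) = 0.4877
−0.18·log₂(0.18) = 0.4453
Sum ≈ 2.5274 → 2.527 bits.

2.527 bits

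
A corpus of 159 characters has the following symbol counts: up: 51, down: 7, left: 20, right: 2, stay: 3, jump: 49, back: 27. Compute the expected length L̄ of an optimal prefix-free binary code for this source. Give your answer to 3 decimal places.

Probabilities are the counts divided by 159.
Repeatedly combine the two least-probable nodes; the expected code length is the sum of the merged weights.
merge 2/159 + 1/53 → 5/159
merge 5/159 + 7/159 → 4/53
merge 4/53 + 20/159 → 32/159
merge 9/53 + 32/159 → 59/159
merge 49/159 + 17/53 → 100/159
merge 59/159 + 100/159 → 1
L = 5/159 + 4/53 + 32/159 + 59/159 + 100/159 + 1 = 367/159 ≈ 2.308 bits/symbol.

2.308 bits/symbol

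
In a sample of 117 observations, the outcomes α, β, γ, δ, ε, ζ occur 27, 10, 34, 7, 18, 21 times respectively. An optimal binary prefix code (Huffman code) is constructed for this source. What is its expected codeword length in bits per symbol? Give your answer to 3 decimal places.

2.444 bits/symbol

Probabilities are the counts divided by 117.
Repeatedly combine the two least-probable nodes; the expected code length is the sum of the merged weights.
merge 7/117 + 10/117 → 17/117
merge 17/117 + 2/13 → 35/117
merge 7/39 + 3/13 → 16/39
merge 34/117 + 35/117 → 23/39
merge 16/39 + 23/39 → 1
L = 17/117 + 35/117 + 16/39 + 23/39 + 1 = 22/9 ≈ 2.444 bits/symbol.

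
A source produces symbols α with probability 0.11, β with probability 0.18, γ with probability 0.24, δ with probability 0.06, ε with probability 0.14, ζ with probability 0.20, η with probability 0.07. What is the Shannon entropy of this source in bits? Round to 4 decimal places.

H = −Σ pᵢ log₂ pᵢ.
−0.11·log₂(0.11) = 0.3503
−0.18·log₂(0.18) = 0.4453
−0.24·log₂(0.24) = 0.4941
−0.06·log₂(0.06) = 0.2435
−0.14·log₂(0.14) = 0.3971
−0.20·log₂(0.20) = 0.4644
−0.07·log₂(0.07) = 0.2686
Sum ≈ 2.6633 → 2.6633 bits.

2.6633 bits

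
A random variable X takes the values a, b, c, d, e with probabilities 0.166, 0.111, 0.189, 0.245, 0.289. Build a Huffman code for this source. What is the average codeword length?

2.277 bits/symbol

Repeatedly combine the two least-probable nodes; the expected code length is the sum of the merged weights.
merge 111/1000 + 83/500 → 277/1000
merge 189/1000 + 49/200 → 217/500
merge 277/1000 + 289/1000 → 283/500
merge 217/500 + 283/500 → 1
L = 277/1000 + 217/500 + 283/500 + 1 = 2277/1000 = 2.277 bits/symbol.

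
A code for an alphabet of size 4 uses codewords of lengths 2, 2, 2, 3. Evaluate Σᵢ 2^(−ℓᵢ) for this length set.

With common denominator 2^3 = 8: Σ 2^(−ℓᵢ) = 2/8 + 2/8 + 2/8 + 1/8 = 7/8 = 0.875.

0.875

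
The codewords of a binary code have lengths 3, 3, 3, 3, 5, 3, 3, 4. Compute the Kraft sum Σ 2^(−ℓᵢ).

0.84375

With common denominator 2^5 = 32: Σ 2^(−ℓᵢ) = 4/32 + 4/32 + 4/32 + 4/32 + 1/32 + 4/32 + 4/32 + 2/32 = 27/32 = 0.84375.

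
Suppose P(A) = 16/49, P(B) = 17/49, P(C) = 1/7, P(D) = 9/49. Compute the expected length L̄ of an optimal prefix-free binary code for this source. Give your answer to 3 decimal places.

Repeatedly combine the two least-probable nodes; the expected code length is the sum of the merged weights.
merge 1/7 + 9/49 → 16/49
merge 16/49 + 16/49 → 32/49
merge 17/49 + 32/49 → 1
L = 16/49 + 32/49 + 1 = 97/49 ≈ 1.980 bits/symbol.

1.980 bits/symbol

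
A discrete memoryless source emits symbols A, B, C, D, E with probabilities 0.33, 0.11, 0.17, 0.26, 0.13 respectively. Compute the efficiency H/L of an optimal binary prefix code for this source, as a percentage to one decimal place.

98.2%

Entropy H = −Σ p log₂ p ≈ 2.2006 bits.
Huffman merges: 11/100+13/100→6/25; 17/100+6/25→41/100; 13/50+33/100→59/100; 41/100+59/100→1. L = 56/25 ≈ 2.2400.
Efficiency = H/L = 2.2006/2.2400 = 98.2%.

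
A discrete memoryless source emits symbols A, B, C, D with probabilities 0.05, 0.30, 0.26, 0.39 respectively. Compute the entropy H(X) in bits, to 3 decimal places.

1.772 bits

H = −Σ pᵢ log₂ pᵢ.
−0.05·log₂(0.05) = 0.2161
−0.30·log₂(0.30) = 0.5211
−0.26·log₂(0.26) = 0.5053
−0.39·log₂(0.39) = 0.5298
Sum ≈ 1.7723 → 1.772 bits.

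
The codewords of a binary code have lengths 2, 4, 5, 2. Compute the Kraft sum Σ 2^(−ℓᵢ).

0.59375

With common denominator 2^5 = 32: Σ 2^(−ℓᵢ) = 8/32 + 2/32 + 1/32 + 8/32 = 19/32 = 0.59375.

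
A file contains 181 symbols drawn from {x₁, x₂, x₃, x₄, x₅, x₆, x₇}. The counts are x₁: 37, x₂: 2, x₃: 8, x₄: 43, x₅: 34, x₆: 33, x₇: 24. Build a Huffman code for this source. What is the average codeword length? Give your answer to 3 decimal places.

2.613 bits/symbol

Probabilities are the counts divided by 181.
Repeatedly combine the two least-probable nodes; the expected code length is the sum of the merged weights.
merge 2/181 + 8/181 → 10/181
merge 10/181 + 24/181 → 34/181
merge 33/181 + 34/181 → 67/181
merge 34/181 + 37/181 → 71/181
merge 43/181 + 67/181 → 110/181
merge 71/181 + 110/181 → 1
L = 10/181 + 34/181 + 67/181 + 71/181 + 110/181 + 1 = 473/181 ≈ 2.613 bits/symbol.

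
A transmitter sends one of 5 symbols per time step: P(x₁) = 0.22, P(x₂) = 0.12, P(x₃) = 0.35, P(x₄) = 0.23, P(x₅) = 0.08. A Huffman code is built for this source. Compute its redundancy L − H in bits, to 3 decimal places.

Entropy H = −Σ p log₂ p ≈ 2.1569 bits.
Huffman merges: 2/25+3/25→1/5; 1/5+11/50→21/50; 23/100+7/20→29/50; 21/50+29/50→1. L = 11/5 ≈ 2.2000.
L − H = 2.2000 − 2.1569 = 0.043 bits.

0.043 bits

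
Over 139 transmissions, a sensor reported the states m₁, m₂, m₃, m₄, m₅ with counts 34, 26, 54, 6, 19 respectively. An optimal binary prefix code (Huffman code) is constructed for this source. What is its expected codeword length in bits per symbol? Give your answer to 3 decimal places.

Probabilities are the counts divided by 139.
Repeatedly combine the two least-probable nodes; the expected code length is the sum of the merged weights.
merge 6/139 + 19/139 → 25/139
merge 25/139 + 26/139 → 51/139
merge 34/139 + 51/139 → 85/139
merge 54/139 + 85/139 → 1
L = 25/139 + 51/139 + 85/139 + 1 = 300/139 ≈ 2.158 bits/symbol.

2.158 bits/symbol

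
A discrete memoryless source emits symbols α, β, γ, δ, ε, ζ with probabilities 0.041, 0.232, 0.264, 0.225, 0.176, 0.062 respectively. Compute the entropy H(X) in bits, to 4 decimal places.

2.3592 bits

H = −Σ pᵢ log₂ pᵢ.
−0.041·log₂(0.041) = 0.1889
−0.232·log₂(0.232) = 0.4890
−0.264·log₂(0.264) = 0.5072
−0.225·log₂(0.225) = 0.4842
−0.176·log₂(0.176) = 0.4411
−0.062·log₂(0.062) = 0.2487
Sum ≈ 2.3592 → 2.3592 bits.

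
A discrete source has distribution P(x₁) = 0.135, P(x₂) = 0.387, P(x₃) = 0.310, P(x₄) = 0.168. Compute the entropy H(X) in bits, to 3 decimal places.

1.876 bits

H = −Σ pᵢ log₂ pᵢ.
−0.135·log₂(0.135) = 0.3900
−0.387·log₂(0.387) = 0.5300
−0.310·log₂(0.310) = 0.5238
−0.168·log₂(0.168) = 0.4323
Sum ≈ 1.8762 → 1.876 bits.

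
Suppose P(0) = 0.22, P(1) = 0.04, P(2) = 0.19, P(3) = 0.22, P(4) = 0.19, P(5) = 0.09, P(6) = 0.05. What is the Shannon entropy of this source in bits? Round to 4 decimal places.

H = −Σ pᵢ log₂ pᵢ.
−0.22·log₂(0.22) = 0.4806
−0.04·log₂(0.04) = 0.1858
−0.19·log₂(0.19) = 0.4552
−0.22·log₂(0.22) = 0.4806
−0.19·log₂(0.19) = 0.4552
−0.09·log₂(0.09) = 0.3127
−0.05·log₂(0.05) = 0.2161
Sum ≈ 2.5861 → 2.5861 bits.

2.5861 bits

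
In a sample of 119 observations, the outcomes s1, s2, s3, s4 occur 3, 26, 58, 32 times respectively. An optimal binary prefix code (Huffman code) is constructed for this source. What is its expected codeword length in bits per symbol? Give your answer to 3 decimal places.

1.756 bits/symbol

Probabilities are the counts divided by 119.
Repeatedly combine the two least-probable nodes; the expected code length is the sum of the merged weights.
merge 3/119 + 26/119 → 29/119
merge 29/119 + 32/119 → 61/119
merge 58/119 + 61/119 → 1
L = 29/119 + 61/119 + 1 = 209/119 ≈ 1.756 bits/symbol.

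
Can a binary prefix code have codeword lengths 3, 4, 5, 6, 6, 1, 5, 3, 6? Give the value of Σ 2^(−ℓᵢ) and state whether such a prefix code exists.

0.921875; yes

With common denominator 2^6 = 64: Σ 2^(−ℓᵢ) = 8/64 + 4/64 + 2/64 + 1/64 + 1/64 + 32/64 + 2/64 + 8/64 + 1/64 = 59/64 = 0.921875.
Kraft's inequality requires Σ ≤ 1; here Σ = 0.921875 ≤ 1, so such a prefix code exists.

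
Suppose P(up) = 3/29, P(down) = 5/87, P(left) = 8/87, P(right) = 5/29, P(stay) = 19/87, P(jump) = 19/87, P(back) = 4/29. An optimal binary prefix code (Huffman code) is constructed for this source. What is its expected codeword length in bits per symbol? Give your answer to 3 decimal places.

Repeatedly combine the two least-probable nodes; the expected code length is the sum of the merged weights.
merge 5/87 + 8/87 → 13/87
merge 3/29 + 4/29 → 7/29
merge 13/87 + 5/29 → 28/87
merge 19/87 + 19/87 → 38/87
merge 7/29 + 28/87 → 49/87
merge 38/87 + 49/87 → 1
L = 13/87 + 7/29 + 28/87 + 38/87 + 49/87 + 1 = 236/87 ≈ 2.713 bits/symbol.

2.713 bits/symbol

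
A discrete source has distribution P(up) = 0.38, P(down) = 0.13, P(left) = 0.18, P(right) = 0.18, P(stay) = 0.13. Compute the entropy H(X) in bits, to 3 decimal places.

H = −Σ pᵢ log₂ pᵢ.
−0.38·log₂(0.38) = 0.5305
−0.13·log₂(0.13) = 0.3826
−0.18·log₂(0.18) = 0.4453
−0.18·log₂(0.18) = 0.4453
−0.13·log₂(0.13) = 0.3826
Sum ≈ 2.1864 → 2.186 bits.

2.186 bits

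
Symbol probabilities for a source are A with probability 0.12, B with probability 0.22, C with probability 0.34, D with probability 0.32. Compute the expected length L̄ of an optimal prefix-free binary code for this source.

2 bits/symbol

Repeatedly combine the two least-probable nodes; the expected code length is the sum of the merged weights.
merge 3/25 + 11/50 → 17/50
merge 8/25 + 17/50 → 33/50
merge 17/50 + 33/50 → 1
L = 17/50 + 33/50 + 1 = 2 bits/symbol.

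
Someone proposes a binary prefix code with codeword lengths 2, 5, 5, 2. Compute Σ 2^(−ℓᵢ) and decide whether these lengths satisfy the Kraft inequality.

0.5625; yes

With common denominator 2^5 = 32: Σ 2^(−ℓᵢ) = 8/32 + 1/32 + 1/32 + 8/32 = 18/32 = 0.5625.
Kraft's inequality requires Σ ≤ 1; here Σ = 0.5625 ≤ 1, so such a prefix code exists.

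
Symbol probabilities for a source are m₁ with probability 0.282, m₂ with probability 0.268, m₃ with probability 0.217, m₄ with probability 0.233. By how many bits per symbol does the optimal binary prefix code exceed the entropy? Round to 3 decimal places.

0.008 bits

Entropy H = −Σ p log₂ p ≈ 1.9921 bits.
Huffman merges: 217/1000+233/1000→9/20; 67/250+141/500→11/20; 9/20+11/20→1. L = 2 ≈ 2.0000.
L − H = 2.0000 − 1.9921 = 0.008 bits.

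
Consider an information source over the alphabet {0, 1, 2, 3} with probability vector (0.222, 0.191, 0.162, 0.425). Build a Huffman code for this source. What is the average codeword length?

Repeatedly combine the two least-probable nodes; the expected code length is the sum of the merged weights.
merge 81/500 + 191/1000 → 353/1000
merge 111/500 + 353/1000 → 23/40
merge 17/40 + 23/40 → 1
L = 353/1000 + 23/40 + 1 = 241/125 = 1.928 bits/symbol.

1.928 bits/symbol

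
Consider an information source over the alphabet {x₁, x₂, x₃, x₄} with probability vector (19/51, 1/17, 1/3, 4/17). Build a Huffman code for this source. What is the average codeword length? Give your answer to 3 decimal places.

Repeatedly combine the two least-probable nodes; the expected code length is the sum of the merged weights.
merge 1/17 + 4/17 → 5/17
merge 5/17 + 1/3 → 32/51
merge 19/51 + 32/51 → 1
L = 5/17 + 32/51 + 1 = 98/51 ≈ 1.922 bits/symbol.

1.922 bits/symbol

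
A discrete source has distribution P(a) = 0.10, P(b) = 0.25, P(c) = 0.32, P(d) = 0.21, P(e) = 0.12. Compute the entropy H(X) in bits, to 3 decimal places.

2.198 bits

H = −Σ pᵢ log₂ pᵢ.
−0.10·log₂(0.10) = 0.3322
−0.25·log₂(0.25) = 0.5000
−0.32·log₂(0.32) = 0.5260
−0.21·log₂(0.21) = 0.4728
−0.12·log₂(0.12) = 0.3671
Sum ≈ 2.1981 → 2.198 bits.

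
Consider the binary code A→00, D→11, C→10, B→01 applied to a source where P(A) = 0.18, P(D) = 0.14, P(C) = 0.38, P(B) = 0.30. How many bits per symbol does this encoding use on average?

2 bits/symbol

L̄ = Σ pᵢ·ℓᵢ = 0.18·2 + 0.14·2 + 0.38·2 + 0.30·2 = 2 bits/symbol.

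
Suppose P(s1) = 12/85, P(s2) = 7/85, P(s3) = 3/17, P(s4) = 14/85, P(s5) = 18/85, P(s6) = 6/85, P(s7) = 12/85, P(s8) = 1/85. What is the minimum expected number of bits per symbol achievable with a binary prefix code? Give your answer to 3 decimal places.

Repeatedly combine the two least-probable nodes; the expected code length is the sum of the merged weights.
merge 1/85 + 6/85 → 7/85
merge 7/85 + 7/85 → 14/85
merge 12/85 + 12/85 → 24/85
merge 14/85 + 14/85 → 28/85
merge 3/17 + 18/85 → 33/85
merge 24/85 + 28/85 → 52/85
merge 33/85 + 52/85 → 1
L = 7/85 + 14/85 + 24/85 + 28/85 + 33/85 + 52/85 + 1 = 243/85 ≈ 2.859 bits/symbol.

2.859 bits/symbol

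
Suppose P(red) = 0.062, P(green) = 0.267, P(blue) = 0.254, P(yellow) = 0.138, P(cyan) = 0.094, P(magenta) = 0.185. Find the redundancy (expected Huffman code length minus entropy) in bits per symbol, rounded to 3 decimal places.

Entropy H = −Σ p log₂ p ≈ 2.4249 bits.
Huffman merges: 31/500+47/500→39/250; 69/500+39/250→147/500; 37/200+127/500→439/1000; 267/1000+147/500→561/1000; 439/1000+561/1000→1. L = 49/20 ≈ 2.4500.
L − H = 2.4500 − 2.4249 = 0.025 bits.

0.025 bits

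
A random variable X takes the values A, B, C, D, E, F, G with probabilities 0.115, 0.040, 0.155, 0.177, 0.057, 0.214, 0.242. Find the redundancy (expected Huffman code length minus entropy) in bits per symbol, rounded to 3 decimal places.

Entropy H = −Σ p log₂ p ≈ 2.6106 bits.
Huffman merges: 1/25+57/1000→97/1000; 97/1000+23/200→53/250; 31/200+177/1000→83/250; 53/250+107/500→213/500; 121/500+83/250→287/500; 213/500+287/500→1. L = 2641/1000 ≈ 2.6410.
L − H = 2.6410 − 2.6106 = 0.030 bits.

0.030 bits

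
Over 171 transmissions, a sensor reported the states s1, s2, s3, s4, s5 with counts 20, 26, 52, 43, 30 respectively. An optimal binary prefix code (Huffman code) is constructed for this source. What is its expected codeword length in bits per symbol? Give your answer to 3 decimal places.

2.269 bits/symbol

Probabilities are the counts divided by 171.
Repeatedly combine the two least-probable nodes; the expected code length is the sum of the merged weights.
merge 20/171 + 26/171 → 46/171
merge 10/57 + 43/171 → 73/171
merge 46/171 + 52/171 → 98/171
merge 73/171 + 98/171 → 1
L = 46/171 + 73/171 + 98/171 + 1 = 388/171 ≈ 2.269 bits/symbol.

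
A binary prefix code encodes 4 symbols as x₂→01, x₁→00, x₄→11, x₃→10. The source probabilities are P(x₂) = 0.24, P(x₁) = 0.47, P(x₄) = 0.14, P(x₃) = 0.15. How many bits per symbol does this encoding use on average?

L̄ = Σ pᵢ·ℓᵢ = 0.24·2 + 0.47·2 + 0.14·2 + 0.15·2 = 2 bits/symbol.

2 bits/symbol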